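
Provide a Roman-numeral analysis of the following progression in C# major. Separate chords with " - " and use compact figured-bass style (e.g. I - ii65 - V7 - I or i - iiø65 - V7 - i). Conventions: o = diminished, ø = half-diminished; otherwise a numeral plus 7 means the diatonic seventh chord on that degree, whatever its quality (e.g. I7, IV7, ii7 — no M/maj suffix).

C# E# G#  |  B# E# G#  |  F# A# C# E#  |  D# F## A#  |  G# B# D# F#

I - iii64 - IV7 - V/V - V7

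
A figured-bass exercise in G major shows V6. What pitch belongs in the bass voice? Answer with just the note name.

V in G major has root D; the chord is D-F#-A.
The figure 6 means first inversion — the third is in the bass.

F#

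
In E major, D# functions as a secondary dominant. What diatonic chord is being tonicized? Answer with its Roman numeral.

The chord is a major triad on D#.
A dominant resolves down a perfect fifth: D# → G#. In E major, G# is scale degree 3, i.e. iii.

iii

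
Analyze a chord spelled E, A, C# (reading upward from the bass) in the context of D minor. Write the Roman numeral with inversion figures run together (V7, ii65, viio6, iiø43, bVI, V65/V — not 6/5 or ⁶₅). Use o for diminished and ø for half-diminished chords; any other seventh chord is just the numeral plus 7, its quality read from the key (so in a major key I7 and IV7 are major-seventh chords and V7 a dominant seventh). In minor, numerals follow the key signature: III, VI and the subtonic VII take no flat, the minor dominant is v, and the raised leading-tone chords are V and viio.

V64

The pitches A-C#-E form a major triad rooted on A.
A is scale degree 5 in D minor, and a major triad on that degree is written V.
With E in the bass the chord is in second inversion, so the figured bass is 64.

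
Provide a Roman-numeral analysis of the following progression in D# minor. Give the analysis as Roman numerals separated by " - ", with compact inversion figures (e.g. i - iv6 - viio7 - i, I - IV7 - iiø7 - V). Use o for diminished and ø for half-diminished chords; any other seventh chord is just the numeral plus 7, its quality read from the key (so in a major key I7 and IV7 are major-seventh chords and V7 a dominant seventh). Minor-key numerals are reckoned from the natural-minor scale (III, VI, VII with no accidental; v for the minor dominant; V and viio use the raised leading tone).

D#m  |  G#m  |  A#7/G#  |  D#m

D#m has root D#, degree 1 in D# minor, so i.
G#m: root G# is the subdominant; minor triad there is iv.
A#7/G#: root A# is the dominant; dominant seventh chord there is V42.
D#m: root D# is the tonic; minor triad there is i.

i - iv - V42 - i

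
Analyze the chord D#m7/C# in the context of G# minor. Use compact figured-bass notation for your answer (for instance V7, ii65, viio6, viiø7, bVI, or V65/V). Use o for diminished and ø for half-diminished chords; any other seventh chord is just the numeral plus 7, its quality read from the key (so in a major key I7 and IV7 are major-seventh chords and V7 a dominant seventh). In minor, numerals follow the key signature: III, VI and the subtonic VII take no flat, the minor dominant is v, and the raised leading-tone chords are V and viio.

Stacked in thirds the chord is D#-F#-A#-C#: a minor seventh chord on D#.
D# is scale degree 5 in G# minor, and a minor seventh chord on that degree is written v7.
With C# in the bass the chord is in third inversion, so the figured bass is 42.

v42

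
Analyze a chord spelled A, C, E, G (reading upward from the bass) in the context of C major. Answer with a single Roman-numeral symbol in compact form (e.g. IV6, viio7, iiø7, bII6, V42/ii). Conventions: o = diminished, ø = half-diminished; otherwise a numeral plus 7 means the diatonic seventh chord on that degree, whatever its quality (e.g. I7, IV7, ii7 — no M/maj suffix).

vi7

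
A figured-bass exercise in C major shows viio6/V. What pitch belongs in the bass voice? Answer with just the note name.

A

The applied chord viio6/V is rooted on F#: F#-A-C.
The figure 6 means first inversion — the third is in the bass.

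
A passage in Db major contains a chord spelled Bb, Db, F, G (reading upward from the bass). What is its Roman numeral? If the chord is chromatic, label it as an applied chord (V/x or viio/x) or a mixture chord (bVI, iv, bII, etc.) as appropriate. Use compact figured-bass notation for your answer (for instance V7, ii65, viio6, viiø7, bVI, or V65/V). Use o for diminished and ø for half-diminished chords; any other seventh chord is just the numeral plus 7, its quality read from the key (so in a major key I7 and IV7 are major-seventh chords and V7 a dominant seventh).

viiø65/V

The pitches G-Bb-Db-F form a half-diminished seventh chord rooted on G.
G sits a half step below Ab (V in Db major); a diminished chord there is the applied leading-tone chord of V.
With Bb in the bass the chord is in first inversion, so the figured bass is 65.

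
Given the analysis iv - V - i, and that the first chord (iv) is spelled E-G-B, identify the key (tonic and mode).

B minor

The anchor chord is a minor triad on E, labeled iv.
Counting down 3 scale steps from E places the tonic on B; a minor triad on degree 4 is diatonic only in minor.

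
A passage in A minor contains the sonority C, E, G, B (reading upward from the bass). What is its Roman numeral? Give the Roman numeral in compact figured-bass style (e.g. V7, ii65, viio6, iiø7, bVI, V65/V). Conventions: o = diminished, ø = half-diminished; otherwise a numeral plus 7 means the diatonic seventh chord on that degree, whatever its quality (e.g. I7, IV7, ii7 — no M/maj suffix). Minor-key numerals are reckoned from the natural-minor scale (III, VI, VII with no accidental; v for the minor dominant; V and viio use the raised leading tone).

III7

Stacked in thirds the chord is C-E-G-B: a major seventh chord on C.
In A minor, C is the mediant; the diatonic major seventh chord there is III7.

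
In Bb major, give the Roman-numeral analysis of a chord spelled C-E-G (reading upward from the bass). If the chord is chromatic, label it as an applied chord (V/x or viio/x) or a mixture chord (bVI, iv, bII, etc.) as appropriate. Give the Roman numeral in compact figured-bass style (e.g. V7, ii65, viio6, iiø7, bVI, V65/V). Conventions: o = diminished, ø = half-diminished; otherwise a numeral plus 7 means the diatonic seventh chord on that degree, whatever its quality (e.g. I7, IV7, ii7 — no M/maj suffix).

Stacked in thirds the chord is C-E-G: a major triad on C.
C is not a diatonic chord root with this quality in Bb major, but it lies a perfect fifth above F (V), so the chord functions as an applied dominant of V.

V/V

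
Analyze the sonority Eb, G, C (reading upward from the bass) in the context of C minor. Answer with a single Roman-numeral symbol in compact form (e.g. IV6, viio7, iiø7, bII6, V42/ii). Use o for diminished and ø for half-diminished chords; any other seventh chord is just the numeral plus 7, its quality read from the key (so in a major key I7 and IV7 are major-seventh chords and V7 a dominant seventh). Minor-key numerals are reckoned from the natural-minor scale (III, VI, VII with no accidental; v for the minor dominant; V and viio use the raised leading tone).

i6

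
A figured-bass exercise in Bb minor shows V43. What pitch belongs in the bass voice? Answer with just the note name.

C

V in Bb minor has root F; the chord is F-A-C-Eb.
The figure 43 means second inversion — the fifth is in the bass.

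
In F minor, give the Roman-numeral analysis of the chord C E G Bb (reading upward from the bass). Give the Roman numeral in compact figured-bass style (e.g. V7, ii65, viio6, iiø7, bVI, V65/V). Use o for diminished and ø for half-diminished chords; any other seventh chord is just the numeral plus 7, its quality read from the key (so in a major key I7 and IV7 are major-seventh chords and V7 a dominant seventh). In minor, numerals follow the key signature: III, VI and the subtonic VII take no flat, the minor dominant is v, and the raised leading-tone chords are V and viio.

V7

Stacked in thirds the chord is C-E-G-Bb: a dominant seventh chord on C.
C is scale degree 5 in F minor, and a dominant seventh chord on that degree is written V7.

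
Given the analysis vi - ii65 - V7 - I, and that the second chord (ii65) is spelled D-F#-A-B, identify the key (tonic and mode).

The chord Bm7/D is a minor seventh chord rooted on B; its label is ii65.
If B is scale degree 2 and the mode makes that degree carry a minor seventh chord, the tonic is A and the mode is major.

A major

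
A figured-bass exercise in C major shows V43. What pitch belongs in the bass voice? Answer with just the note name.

V in C major has root G; the chord is G-B-D-F.
The figure 43 means second inversion — the fifth is in the bass.

D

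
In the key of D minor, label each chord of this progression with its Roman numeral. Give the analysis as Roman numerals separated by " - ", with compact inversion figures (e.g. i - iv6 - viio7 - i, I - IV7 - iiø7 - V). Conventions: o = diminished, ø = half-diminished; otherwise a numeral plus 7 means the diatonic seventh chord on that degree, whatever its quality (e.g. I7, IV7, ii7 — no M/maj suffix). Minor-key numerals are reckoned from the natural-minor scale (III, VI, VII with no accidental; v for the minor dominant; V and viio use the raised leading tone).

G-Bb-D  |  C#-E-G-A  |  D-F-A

iv - V65 - i

G-Bb-D: root G is the subdominant; minor triad there is iv.
C#-E-G-A has root A, degree 5 in D minor, so V65.
D-F-A: root D is the tonic; minor triad there is i.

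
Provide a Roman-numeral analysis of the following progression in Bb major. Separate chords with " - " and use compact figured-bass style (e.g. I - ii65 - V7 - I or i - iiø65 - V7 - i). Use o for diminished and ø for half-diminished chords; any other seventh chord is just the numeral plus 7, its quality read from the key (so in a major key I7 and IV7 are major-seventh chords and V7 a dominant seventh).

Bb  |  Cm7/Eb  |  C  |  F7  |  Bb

I - ii65 - V/V - V7 - I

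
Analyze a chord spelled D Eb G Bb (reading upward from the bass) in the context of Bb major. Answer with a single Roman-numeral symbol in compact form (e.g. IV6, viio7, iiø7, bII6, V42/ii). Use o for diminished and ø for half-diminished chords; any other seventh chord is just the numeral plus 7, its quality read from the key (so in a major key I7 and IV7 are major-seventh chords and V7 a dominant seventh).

Stacked in thirds the chord is Eb-G-Bb-D: a major seventh chord on Eb.
In Bb major, Eb is the subdominant; the diatonic major seventh chord there is IV7.
With D in the bass the chord is in third inversion, so the figured bass is 42.

IV42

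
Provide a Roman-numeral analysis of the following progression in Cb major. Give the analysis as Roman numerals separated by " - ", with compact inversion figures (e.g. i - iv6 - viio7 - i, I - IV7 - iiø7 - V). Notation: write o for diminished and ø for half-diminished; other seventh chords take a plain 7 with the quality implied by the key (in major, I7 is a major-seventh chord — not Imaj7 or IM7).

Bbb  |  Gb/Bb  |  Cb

Bbb is non-diatonic — bVII, a mixture chord from Cb minor.
Gb/Bb: major triad on Gb = scale degree 5 → V6.
Cb: root Cb is the tonic; major triad there is I.

bVII - V6 - I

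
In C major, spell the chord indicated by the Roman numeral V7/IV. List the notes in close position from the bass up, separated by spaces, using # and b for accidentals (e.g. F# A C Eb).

C E G Bb

V7/IV is a secondary dominant — the dominant seventh of IV. IV in C major is F, so the applied chord's root is C, a perfect fifth above.
Building a dominant seventh chord on C gives C-E-G-Bb.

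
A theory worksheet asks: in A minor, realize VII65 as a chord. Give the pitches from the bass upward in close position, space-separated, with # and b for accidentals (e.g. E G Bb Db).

B D F G

In A minor, the subtonic is G, and the diatonic chord built there is a dominant seventh chord.
Stacking thirds from G gives G-B-D-F.
With the 65 figure the chord is in first inversion; from the bass B upward in close position it reads B-D-F-G.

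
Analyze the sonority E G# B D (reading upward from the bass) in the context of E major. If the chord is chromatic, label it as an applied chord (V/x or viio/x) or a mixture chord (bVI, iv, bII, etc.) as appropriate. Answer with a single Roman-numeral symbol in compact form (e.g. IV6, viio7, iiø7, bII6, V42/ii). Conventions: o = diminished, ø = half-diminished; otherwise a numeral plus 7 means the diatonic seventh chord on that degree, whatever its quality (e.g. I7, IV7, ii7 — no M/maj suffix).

V7/IV

The pitches E-G#-B-D form a dominant seventh chord rooted on E.
E is not a diatonic chord root with this quality in E major, but it lies a perfect fifth above A (IV), so the chord functions as an applied dominant of IV.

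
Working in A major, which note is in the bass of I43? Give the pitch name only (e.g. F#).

I in A major has root A; the chord is A-C#-E-G#.
The figure 43 means second inversion — the fifth is in the bass.

E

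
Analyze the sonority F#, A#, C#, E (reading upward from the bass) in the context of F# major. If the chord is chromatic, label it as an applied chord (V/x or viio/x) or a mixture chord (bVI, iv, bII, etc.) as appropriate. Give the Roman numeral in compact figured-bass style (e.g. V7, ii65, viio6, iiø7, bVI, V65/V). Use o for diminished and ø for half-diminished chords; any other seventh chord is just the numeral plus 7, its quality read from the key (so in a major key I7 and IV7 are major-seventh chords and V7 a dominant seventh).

The pitches F#-A#-C#-E form a dominant seventh chord rooted on F#.
F# is not a diatonic chord root with this quality in F# major, but it lies a perfect fifth above B (IV), so the chord functions as an applied dominant of IV.

V7/IV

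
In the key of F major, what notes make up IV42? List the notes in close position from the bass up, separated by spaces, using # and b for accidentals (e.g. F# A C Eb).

The numeral's case and figure indicate a major seventh chord. In F major its root, the subdominant, is Bb.
That chord is spelled Bb-D-F-A.
With the 42 figure the chord is in third inversion; from the bass A upward in close position it reads A-Bb-D-F.

A Bb D F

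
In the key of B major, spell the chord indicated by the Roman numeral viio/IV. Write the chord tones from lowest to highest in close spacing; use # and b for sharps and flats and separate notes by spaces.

D# F# A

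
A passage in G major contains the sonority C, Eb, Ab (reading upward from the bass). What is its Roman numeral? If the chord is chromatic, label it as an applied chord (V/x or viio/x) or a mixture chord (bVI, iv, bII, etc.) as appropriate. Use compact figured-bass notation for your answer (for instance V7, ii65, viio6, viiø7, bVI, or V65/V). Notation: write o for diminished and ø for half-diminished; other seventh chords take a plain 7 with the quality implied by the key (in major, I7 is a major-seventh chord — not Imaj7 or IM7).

Stacked in thirds the chord is Ab-C-Eb: a major triad on Ab.
Ab is the lowered second degree of G major (diatonic 2 would be A). This is the Neapolitan sixth — a major triad on the lowered second degree, here in its customary first inversion.
With C in the bass the chord is in first inversion, so the figured bass is 6.

bII6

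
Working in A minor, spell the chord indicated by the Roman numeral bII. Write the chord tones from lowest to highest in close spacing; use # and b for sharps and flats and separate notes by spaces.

Bb D F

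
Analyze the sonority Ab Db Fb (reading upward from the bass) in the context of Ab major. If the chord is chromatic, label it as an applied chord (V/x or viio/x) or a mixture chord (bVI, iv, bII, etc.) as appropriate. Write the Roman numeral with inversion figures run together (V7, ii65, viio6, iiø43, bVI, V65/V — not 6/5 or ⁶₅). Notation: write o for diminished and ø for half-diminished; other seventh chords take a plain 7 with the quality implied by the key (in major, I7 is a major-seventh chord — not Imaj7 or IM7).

iv64

Stacked in thirds the chord is Db-Fb-Ab: a minor triad on Db.
Db is the fourth degree of Ab major. This is the minor subdominant, borrowed from the parallel minor.
With Ab in the bass the chord is in second inversion, so the figured bass is 64.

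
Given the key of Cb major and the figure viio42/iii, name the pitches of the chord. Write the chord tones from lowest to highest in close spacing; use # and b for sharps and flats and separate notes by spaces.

The slash marks an applied leading-tone chord: viio of iii. In Cb major, iii is Eb, so the leading tone to it is D, a half step below.
Building a fully diminished seventh chord on D gives D-F-Ab-Cb.
The figured bass 42 indicates third inversion, placing the seventh (Cb) in the bass: Cb-D-F-Ab.

Cb D F Ab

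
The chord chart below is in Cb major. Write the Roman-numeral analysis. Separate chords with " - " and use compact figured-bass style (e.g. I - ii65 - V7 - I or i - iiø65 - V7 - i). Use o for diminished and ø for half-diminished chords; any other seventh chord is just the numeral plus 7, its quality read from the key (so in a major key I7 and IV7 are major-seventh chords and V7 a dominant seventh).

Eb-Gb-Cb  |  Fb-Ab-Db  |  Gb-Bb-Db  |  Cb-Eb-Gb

Eb-Gb-Cb: root Cb is the tonic; major triad there is I6.
Fb-Ab-Db: minor triad on Db = scale degree 2 → ii6.
Gb-Bb-Db: root Gb is the dominant; major triad there is V.
Cb-Eb-Gb: major triad on Cb = scale degree 1 → I.

I6 - ii6 - V - I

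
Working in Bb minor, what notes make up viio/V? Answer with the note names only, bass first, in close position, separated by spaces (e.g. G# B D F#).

The slash marks an applied leading-tone chord: viio of V. In Bb minor, V is F, so the leading tone to it is E, a half step below.
Building a diminished triad on E gives E-G-Bb.

E G Bb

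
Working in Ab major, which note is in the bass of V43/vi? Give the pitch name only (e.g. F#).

G

The applied chord V43/vi is rooted on C: C-E-G-Bb.
The figure 43 means second inversion — the fifth is in the bass.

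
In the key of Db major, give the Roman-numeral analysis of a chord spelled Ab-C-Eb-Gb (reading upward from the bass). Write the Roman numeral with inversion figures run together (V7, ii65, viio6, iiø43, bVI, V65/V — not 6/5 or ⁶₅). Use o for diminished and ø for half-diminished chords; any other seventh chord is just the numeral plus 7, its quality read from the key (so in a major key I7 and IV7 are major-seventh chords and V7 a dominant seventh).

V7

Stacked in thirds the chord is Ab-C-Eb-Gb: a dominant seventh chord on Ab.
Ab is scale degree 5 in Db major, and a dominant seventh chord on that degree is written V7.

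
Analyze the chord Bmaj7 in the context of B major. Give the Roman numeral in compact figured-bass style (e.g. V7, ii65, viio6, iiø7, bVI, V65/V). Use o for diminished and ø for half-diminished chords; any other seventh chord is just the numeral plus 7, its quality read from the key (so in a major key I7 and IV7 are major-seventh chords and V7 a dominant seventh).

Stacked in thirds the chord is B-D#-F#-A#: a major seventh chord on B.
In B major, B is the tonic; the diatonic major seventh chord there is I7.

I7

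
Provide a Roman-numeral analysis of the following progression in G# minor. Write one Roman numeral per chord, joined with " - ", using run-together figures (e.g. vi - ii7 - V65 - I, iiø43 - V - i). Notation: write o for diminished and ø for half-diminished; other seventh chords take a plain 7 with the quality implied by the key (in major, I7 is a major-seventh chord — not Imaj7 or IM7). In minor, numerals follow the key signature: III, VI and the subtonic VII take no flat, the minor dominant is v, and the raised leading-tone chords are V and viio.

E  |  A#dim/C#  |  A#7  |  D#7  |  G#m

E has root E, degree 6 in G# minor, so VI.
A#dim/C#: root A# is the supertonic; diminished triad there is iio6.
A#7: chromatic; A# is V of V, so V7/V.
D#7: dominant seventh chord on D# = scale degree 5 → V7.
G#m: root G# is the tonic; minor triad there is i.

VI - iio6 - V7/V - V7 - i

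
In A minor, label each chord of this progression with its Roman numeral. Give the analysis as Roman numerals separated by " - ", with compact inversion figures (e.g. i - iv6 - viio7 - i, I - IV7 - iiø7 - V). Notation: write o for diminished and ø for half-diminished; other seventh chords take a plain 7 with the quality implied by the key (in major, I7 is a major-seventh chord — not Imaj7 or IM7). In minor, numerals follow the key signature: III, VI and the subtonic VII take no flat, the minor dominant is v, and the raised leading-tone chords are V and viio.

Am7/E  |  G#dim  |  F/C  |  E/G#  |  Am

i43 - viio - VI64 - V6 - i

Am7/E: minor seventh chord on A = scale degree 1 → i43.
G#dim has root G#, degree 7 in A minor, so viio.
F/C: root F is the submediant; major triad there is VI64.
E/G#: root E is the dominant; major triad there is V6.
Am: minor triad on A = scale degree 1 → i.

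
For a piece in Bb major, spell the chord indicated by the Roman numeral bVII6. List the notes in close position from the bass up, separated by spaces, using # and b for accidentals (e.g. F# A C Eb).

C Eb Ab

Scale degree 7 in Bb major is A; lowering it a half step gives Ab. bVII6 is a major triad on the lowered seventh degree (the subtonic), borrowed from the parallel minor.
So the chord is Ab-C-Eb.
With the 6 figure the chord is in first inversion; from the bass C upward in close position it reads C-Eb-Ab.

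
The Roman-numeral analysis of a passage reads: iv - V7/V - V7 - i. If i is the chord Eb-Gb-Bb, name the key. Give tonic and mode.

Eb minor

The chord Ebm is a minor triad rooted on Eb; its label is i.
If Eb is scale degree 1 and the mode makes that degree carry a minor triad, the tonic is Eb and the mode is minor.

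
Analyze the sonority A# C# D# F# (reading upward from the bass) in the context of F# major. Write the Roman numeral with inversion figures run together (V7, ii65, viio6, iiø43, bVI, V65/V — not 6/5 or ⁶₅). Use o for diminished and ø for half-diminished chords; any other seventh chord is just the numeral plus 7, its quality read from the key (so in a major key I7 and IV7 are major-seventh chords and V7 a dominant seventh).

Stacked in thirds the chord is D#-F#-A#-C#: a minor seventh chord on D#.
In F# major, D# is the submediant; the diatonic minor seventh chord there is vi7.
With A# in the bass the chord is in second inversion, so the figured bass is 43.

vi43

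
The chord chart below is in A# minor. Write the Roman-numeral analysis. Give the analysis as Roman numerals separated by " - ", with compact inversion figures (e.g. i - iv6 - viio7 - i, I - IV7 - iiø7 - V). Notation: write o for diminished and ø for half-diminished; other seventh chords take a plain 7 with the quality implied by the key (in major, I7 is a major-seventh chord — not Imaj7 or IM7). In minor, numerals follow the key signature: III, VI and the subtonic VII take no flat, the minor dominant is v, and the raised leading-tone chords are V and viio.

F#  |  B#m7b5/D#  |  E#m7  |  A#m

F#: root F# is the submediant; major triad there is VI.
B#m7b5/D#: root B# is the supertonic; half-diminished seventh chord there is iiø65.
E#m7: minor seventh chord on E# = scale degree 5 → v7.
A#m: root A# is the tonic; minor triad there is i.

VI - iiø65 - v7 - i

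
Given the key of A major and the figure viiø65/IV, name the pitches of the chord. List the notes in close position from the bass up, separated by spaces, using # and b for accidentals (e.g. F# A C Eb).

E G B C#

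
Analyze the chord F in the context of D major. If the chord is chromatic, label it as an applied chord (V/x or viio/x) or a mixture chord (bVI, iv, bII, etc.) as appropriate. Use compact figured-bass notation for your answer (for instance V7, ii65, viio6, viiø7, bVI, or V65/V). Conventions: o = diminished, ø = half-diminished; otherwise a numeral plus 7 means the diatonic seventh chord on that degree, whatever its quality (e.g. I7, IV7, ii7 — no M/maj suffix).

bIII

The pitches F-A-C form a major triad rooted on F.
F is the lowered third degree of D major (diatonic 3 would be F#). This is a major triad on the lowered third degree, borrowed from the parallel minor.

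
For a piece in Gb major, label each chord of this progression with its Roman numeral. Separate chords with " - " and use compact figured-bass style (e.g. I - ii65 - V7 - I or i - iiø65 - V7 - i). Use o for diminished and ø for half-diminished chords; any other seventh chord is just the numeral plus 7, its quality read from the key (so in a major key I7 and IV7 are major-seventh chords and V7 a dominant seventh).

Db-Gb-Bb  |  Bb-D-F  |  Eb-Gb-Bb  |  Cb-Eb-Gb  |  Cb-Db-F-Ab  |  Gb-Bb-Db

I64 - V/vi - vi - IV - V42 - I

Db-Gb-Bb: major triad on Gb = scale degree 1 → I64.
Bb-D-F is the secondary dominant of vi (major triad on Bb): V/vi.
Eb-Gb-Bb: minor triad on Eb = scale degree 6 → vi.
Cb-Eb-Gb: root Cb is the subdominant; major triad there is IV.
Cb-Db-F-Ab: root Db is the dominant; dominant seventh chord there is V42.
Gb-Bb-Db: major triad on Gb = scale degree 1 → I.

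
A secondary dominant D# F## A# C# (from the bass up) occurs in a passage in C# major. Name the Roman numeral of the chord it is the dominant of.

V

The chord is a dominant seventh chord on D#.
A dominant resolves down a perfect fifth: D# → G#. In C# major, G# is scale degree 5, i.e. V.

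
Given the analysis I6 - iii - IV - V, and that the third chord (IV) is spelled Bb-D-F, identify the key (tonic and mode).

F major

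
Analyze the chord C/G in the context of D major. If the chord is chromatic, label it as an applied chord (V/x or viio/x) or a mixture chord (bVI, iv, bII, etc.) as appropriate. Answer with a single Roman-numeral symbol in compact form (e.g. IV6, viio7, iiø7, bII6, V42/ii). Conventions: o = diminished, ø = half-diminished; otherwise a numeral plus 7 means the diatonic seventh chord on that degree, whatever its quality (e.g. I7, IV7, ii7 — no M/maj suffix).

Stacked in thirds the chord is C-E-G: a major triad on C.
C is the lowered seventh degree of D major (diatonic 7 would be C#). This is a major triad on the lowered seventh degree (the subtonic), borrowed from the parallel minor.
With G in the bass the chord is in second inversion, so the figured bass is 64.

bVII64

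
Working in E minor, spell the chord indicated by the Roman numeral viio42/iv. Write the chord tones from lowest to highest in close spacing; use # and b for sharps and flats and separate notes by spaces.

F G# B D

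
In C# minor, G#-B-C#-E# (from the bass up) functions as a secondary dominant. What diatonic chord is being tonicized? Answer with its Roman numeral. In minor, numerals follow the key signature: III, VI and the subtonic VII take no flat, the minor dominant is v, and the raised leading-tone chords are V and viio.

iv

The chord is a dominant seventh chord on C#.
A dominant resolves down a perfect fifth: C# → F#. In C# minor, F# is scale degree 4, i.e. iv.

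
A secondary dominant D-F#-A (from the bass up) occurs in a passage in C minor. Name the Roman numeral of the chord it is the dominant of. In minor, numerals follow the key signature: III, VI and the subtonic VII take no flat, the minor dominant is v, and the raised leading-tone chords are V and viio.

The chord is a major triad on D.
A dominant resolves down a perfect fifth: D → G. In C minor, G is scale degree 5, i.e. V.

V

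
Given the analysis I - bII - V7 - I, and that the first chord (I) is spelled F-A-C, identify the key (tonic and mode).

F major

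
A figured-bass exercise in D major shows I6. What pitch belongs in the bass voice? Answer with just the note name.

I in D major has root D; the chord is D-F#-A.
The figure 6 means first inversion — the third is in the bass.

F#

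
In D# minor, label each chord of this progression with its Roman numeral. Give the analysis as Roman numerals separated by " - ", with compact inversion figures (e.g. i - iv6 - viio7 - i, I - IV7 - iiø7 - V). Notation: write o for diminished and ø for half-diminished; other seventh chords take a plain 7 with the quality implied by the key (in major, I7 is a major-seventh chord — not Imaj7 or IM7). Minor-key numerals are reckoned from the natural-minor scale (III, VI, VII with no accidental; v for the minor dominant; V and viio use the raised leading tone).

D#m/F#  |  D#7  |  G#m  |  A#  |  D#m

i6 - V7/iv - iv - V - i

D#m/F#: minor triad on D# = scale degree 1 → i6.
D#7 is the secondary dominant of iv (dominant seventh chord on D#): V7/iv.
G#m: minor triad on G# = scale degree 4 → iv.
A#: major triad on A# = scale degree 5 → V.
D#m: minor triad on D# = scale degree 1 → i.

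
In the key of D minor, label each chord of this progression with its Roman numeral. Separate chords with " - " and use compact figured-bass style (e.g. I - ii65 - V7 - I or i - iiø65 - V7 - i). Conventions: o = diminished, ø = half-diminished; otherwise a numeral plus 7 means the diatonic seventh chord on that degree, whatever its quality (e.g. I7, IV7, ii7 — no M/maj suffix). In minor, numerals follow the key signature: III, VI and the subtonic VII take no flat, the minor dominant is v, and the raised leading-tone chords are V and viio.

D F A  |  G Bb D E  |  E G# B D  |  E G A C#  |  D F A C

D-F-A: root D is the tonic; minor triad there is i.
G-Bb-D-E: root E is the supertonic; half-diminished seventh chord there is iiø65.
E-G#-B-D: a dominant seventh chord on E, the applied dominant of V → V7/V.
E-G-A-C# has root A, degree 5 in D minor, so V43.
D-F-A-C: root D is the tonic; minor seventh chord there is i7.

i - iiø65 - V7/V - V43 - i7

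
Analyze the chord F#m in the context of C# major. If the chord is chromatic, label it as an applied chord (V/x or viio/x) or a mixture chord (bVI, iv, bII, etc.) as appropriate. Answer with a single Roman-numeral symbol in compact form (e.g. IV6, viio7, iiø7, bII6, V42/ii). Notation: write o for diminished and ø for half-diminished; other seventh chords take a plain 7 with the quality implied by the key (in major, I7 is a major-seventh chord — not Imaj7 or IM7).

iv

The pitches F#-A-C# form a minor triad rooted on F#.
F# is the fourth degree of C# major. This is the minor subdominant, borrowed from the parallel minor.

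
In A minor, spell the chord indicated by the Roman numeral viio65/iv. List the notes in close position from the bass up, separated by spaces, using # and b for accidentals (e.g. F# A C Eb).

The slash marks an applied leading-tone chord: viio of iv. In A minor, iv is D, so the leading tone to it is C#, a half step below.
Building a fully diminished seventh chord on C# gives C#-E-G-Bb.
The figured bass 65 indicates first inversion, placing the third (E) in the bass: E-G-Bb-C#.

E G Bb C#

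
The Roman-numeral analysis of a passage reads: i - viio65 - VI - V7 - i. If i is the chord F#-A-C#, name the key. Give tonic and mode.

F# minor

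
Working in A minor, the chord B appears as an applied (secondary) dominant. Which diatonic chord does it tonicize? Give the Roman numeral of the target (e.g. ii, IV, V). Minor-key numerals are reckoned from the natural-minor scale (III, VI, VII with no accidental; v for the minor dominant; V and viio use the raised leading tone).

The chord is a major triad on B.
A dominant resolves down a perfect fifth: B → E. In A minor, E is scale degree 5, i.e. V.

V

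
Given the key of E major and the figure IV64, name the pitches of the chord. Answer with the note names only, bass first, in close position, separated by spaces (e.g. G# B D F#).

E A C#

The numeral's case and figure indicate a major triad. In E major its root, the fourth degree, is A.
Stacking thirds from A gives A-C#-E.
With the 64 figure the chord is in second inversion; from the bass E upward in close position it reads E-A-C#.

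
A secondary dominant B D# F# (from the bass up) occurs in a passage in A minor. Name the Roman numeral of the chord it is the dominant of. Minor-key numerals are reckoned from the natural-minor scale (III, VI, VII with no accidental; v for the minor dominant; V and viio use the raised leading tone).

The chord is a major triad on B.
A dominant resolves down a perfect fifth: B → E. In A minor, E is scale degree 5, i.e. V.

V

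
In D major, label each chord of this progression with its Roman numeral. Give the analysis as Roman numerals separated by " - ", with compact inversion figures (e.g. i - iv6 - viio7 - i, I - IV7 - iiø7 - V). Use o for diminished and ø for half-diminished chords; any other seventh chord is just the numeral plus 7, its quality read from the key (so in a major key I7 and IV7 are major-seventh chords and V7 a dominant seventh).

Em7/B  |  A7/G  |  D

Em7/B: root E is the supertonic; minor seventh chord there is ii43.
A7/G: root A is the dominant; dominant seventh chord there is V42.
D has root D, degree 1 in D major, so I.

ii43 - V42 - I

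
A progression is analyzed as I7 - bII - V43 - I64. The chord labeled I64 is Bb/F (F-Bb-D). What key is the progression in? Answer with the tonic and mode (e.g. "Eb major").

Bb major

I64 is given as F-Bb-D — a major triad with root Bb.
If Bb is scale degree 1 and the mode makes that degree carry a major triad, the tonic is Bb and the mode is major.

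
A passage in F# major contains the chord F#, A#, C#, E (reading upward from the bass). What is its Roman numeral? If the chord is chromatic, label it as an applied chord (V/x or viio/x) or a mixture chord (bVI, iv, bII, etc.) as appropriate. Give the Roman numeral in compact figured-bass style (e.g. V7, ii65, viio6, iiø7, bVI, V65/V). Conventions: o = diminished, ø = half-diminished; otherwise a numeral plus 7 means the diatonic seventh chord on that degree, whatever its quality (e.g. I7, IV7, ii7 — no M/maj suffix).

The pitches F#-A#-C#-E form a dominant seventh chord rooted on F#.
F# is not a diatonic chord root with this quality in F# major, but it lies a perfect fifth above B (IV), so the chord functions as an applied dominant of IV.

V7/IV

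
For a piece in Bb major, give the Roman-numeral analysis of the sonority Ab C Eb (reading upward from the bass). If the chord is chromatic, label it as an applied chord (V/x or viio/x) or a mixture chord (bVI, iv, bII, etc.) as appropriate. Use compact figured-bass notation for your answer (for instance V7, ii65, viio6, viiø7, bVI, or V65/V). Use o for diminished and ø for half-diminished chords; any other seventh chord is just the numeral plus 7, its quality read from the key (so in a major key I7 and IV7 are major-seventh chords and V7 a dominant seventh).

bVII

The pitches Ab-C-Eb form a major triad rooted on Ab.
Ab is the lowered seventh degree of Bb major (diatonic 7 would be A). This is a major triad on the lowered seventh degree (the subtonic), borrowed from the parallel minor.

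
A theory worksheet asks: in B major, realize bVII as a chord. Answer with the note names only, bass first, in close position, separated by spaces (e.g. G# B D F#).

bVII is a major triad on the lowered seventh degree (the subtonic), borrowed from the parallel minor. In B major that root is A.
So the chord is A-C#-E.

A C# E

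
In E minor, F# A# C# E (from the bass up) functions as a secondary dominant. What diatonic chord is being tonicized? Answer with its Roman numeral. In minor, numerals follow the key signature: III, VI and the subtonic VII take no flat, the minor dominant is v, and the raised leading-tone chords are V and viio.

The chord is a dominant seventh chord on F#.
A dominant resolves down a perfect fifth: F# → B. In E minor, B is scale degree 5, i.e. V.

V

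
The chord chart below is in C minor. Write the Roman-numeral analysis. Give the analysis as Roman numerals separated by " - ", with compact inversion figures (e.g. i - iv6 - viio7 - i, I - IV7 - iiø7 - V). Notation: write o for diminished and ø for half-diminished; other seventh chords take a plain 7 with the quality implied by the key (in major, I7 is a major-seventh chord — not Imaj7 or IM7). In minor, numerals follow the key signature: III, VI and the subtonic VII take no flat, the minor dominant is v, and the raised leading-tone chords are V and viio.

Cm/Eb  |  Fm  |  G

i6 - iv - V

Cm/Eb has root C, degree 1 in C minor, so i6.
Fm has root F, degree 4 in C minor, so iv.
G: major triad on G = scale degree 5 → V.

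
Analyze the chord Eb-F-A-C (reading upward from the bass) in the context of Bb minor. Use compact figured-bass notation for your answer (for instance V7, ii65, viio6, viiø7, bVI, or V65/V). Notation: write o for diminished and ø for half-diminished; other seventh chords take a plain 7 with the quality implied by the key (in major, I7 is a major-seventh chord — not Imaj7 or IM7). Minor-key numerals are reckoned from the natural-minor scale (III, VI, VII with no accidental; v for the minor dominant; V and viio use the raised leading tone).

The pitches F-A-C-Eb form a dominant seventh chord rooted on F.
F is scale degree 5 in Bb minor, and a dominant seventh chord on that degree is written V7.
With Eb in the bass the chord is in third inversion, so the figured bass is 42.

V42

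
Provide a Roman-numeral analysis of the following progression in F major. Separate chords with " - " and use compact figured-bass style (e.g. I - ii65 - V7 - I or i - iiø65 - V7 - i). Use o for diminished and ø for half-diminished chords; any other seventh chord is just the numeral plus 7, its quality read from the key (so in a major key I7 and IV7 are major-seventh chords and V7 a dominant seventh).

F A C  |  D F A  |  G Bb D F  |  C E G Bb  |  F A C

F-A-C has root F, degree 1 in F major, so I.
D-F-A has root D, degree 6 in F major, so vi.
G-Bb-D-F: root G is the supertonic; minor seventh chord there is ii7.
C-E-G-Bb has root C, degree 5 in F major, so V7.
F-A-C has root F, degree 1 in F major, so I.

I - vi - ii7 - V7 - I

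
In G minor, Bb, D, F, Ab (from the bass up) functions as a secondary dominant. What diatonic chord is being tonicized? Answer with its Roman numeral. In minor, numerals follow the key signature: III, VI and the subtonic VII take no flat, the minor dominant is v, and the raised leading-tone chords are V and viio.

The chord is a dominant seventh chord on Bb.
A dominant resolves down a perfect fifth: Bb → Eb. In G minor, Eb is scale degree 6, i.e. VI.

VI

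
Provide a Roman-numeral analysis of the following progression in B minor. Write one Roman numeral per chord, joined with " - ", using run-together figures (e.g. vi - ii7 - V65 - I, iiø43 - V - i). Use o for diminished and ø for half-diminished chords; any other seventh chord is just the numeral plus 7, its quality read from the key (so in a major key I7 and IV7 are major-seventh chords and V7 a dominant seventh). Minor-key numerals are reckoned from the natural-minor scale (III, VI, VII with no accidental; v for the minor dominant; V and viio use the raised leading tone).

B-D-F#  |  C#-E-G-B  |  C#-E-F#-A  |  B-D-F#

i - iiø7 - v43 - i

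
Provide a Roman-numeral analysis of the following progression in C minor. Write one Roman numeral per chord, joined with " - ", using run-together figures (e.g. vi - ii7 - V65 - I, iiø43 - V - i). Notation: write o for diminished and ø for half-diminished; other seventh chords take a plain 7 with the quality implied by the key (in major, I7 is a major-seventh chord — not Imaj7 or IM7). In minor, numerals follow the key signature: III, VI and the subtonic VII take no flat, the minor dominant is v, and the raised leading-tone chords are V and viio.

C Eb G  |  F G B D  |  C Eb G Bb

i - V42 - i7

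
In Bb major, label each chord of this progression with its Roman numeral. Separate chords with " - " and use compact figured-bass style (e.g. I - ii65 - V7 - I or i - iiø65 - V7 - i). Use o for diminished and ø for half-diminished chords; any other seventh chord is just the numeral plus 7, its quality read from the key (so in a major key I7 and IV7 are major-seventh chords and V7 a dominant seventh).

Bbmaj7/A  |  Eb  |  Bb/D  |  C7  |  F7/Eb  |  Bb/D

Bbmaj7/A has root Bb, degree 1 in Bb major, so I42.
Eb has root Eb, degree 4 in Bb major, so IV.
Bb/D: root Bb is the tonic; major triad there is I6.
C7: chromatic; C is V of V, so V7/V.
F7/Eb: root F is the dominant; dominant seventh chord there is V42.
Bb/D: root Bb is the tonic; major triad there is I6.

I42 - IV - I6 - V7/V - V42 - I6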